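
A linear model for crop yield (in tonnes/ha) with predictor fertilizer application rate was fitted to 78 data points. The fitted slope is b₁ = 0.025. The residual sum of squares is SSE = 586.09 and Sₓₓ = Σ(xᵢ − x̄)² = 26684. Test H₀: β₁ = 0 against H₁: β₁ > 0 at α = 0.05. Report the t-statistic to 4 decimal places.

t = 1.4706

MSE = SSE/(n − 2) = 586.09/76 = 7.71171.
SE(b₁) = √(MSE/Sₓₓ) = √(7.71171/26684) = 0.017.
t = 0.025 / 0.017 = 1.4706.
df = n − 2 = 76.
One-sided p ≈ 0.0728, which is ≥ 0.05, so fail to reject H₀.
The data do not give significant evidence that the true slope on fertilizer application rate is positive.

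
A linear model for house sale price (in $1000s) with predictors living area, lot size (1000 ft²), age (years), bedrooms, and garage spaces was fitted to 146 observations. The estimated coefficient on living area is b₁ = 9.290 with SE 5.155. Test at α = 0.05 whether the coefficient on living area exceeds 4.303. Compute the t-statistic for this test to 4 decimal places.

t = 0.9674

H₀: β₁ = 4.303 vs H₁: β₁ > 4.303.
t = (b₁ − β₁⁰)/SE = (9.290 − 4.303) / 5.155 = 0.9674.
df = n − k − 1 = 146 − 5 − 1 = 140.
One-sided p ≈ 0.1675, which is ≥ 0.05, so fail to reject H₀.
The data do not give significant evidence that the true slope on living area exceeds 4.303 $1000s per unit, holding the other predictors fixed.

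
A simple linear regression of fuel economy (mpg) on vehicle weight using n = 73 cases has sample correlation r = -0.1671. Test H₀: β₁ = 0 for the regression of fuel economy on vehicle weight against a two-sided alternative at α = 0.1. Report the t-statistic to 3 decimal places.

t = r·√(n − 2)/√(1 − r²) = -0.1671·√71/√0.972078 = -1.428.
df = n − 2 = 71.
Two-sided p ≈ 0.1577, which is ≥ 0.1, so fail to reject H₀.
The data do not give significant evidence of a linear association between vehicle weight and fuel economy.

t = -1.428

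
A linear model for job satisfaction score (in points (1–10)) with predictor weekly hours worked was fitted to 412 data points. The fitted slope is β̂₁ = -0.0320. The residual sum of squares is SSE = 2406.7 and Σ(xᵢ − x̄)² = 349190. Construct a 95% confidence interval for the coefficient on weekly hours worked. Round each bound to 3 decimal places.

(-0.040, -0.024)

MSE = SSE/(n − 2) = 2406.7/410 = 5.87.
SE(β̂₁) = √(MSE/Sₓₓ) = √(5.87/349190) = 0.00410004.
df = n − 2 = 410.
t* = t_{0.025, 410} = 1.965767.
Margin = t* × SE = 1.965767 × 0.00410004 = 0.00806.
CI: -0.0320 ± 0.00806 → (-0.040, -0.024).
With 95% confidence, each one-unit increase in weekly hours worked is associated with a change of between -0.040 and -0.024 points (1–10) in job satisfaction score.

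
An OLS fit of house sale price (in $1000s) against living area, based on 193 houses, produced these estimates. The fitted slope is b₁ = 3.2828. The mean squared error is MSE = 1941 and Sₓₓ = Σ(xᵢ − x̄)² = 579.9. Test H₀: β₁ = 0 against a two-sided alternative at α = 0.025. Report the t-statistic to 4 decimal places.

SE(b₁) = √(MSE/Sₓₓ) = √(1941/579.9) = 1.82952.
t = 3.2828 / 1.82952 = 1.7944.
df = n − 2 = 191.
Two-sided p ≈ 0.0743, which is ≥ 0.025, so fail to reject H₀.
The data do not give significant evidence of an association between living area and house sale price.

t = 1.7944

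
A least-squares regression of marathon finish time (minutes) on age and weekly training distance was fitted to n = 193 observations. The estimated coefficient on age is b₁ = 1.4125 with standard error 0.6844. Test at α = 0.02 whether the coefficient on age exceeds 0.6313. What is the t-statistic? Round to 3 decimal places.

H₀: β₁ = 0.6313 vs H₁: β₁ > 0.6313.
t = (b₁ − β₁⁰)/SE = (1.4125 − 0.6313) / 0.6844 = 1.141.
df = n − k − 1 = 193 − 2 − 1 = 190.
One-sided p ≈ 0.1276, which is ≥ 0.02, so fail to reject H₀.
The data do not give significant evidence that the true slope on age exceeds 0.6313 minutes per unit, holding the other predictors fixed.

t = 1.141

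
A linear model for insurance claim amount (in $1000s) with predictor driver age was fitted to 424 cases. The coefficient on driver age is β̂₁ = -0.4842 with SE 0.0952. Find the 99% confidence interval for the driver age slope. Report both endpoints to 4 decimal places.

(-0.7305, -0.2379)

df = n − 2 = 424 − 2 = 422.
t* = t_{0.005, 422} = 2.58753.
Margin = t* × SE = 2.58753 × 0.0952 = 0.246333.
CI: -0.4842 ± 0.246333 → (-0.7305, -0.2379).
With 99% confidence, each one-unit increase in driver age is associated with a change of between -0.7305 and -0.2379 $1000s in insurance claim amount.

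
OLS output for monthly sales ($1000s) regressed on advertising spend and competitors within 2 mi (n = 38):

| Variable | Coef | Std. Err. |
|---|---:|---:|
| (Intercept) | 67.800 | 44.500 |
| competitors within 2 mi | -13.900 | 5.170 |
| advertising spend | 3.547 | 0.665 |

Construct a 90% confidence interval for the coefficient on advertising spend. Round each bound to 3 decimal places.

(2.423, 4.671)

Read off: b = 3.547, SE = 0.665 for advertising spend.
df = n − k − 1 = 38 − 2 − 1 = 35.
t* = t_{0.05, 35} = 1.689572.
Margin = t* × SE = 1.689572 × 0.665 = 1.12357.
CI: 3.547 ± 1.12357 → (2.423, 4.671).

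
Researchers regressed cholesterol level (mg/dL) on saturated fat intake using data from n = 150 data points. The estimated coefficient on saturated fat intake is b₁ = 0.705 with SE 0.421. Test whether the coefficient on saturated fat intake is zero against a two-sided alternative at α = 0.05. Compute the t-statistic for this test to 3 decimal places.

H₀: β₁ = 0 vs H₁: β₁ ≠ 0.
t = (b₁ − β₁⁰)/SE = 0.705 / 0.421 = 1.675.
df = n − 2 = 150 − 2 = 148.
Two-sided p ≈ 0.0961, which is ≥ 0.05, so fail to reject H₀.
The data do not give significant evidence of an association between saturated fat intake and cholesterol level.

t = 1.675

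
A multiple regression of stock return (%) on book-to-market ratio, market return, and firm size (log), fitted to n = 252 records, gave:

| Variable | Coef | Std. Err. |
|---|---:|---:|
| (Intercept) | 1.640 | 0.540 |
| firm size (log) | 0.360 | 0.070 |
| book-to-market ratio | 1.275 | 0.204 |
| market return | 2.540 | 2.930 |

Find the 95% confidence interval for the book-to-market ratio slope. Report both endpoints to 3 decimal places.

Read off: b = 1.275, SE = 0.204 for book-to-market ratio.
df = n − k − 1 = 252 − 3 − 1 = 248.
t* = t_{0.025, 248} = 1.969576.
Margin = t* × SE = 1.969576 × 0.204 = 0.40179.
CI: 1.275 ± 0.40179 → (0.873, 1.677).

(0.873, 1.677)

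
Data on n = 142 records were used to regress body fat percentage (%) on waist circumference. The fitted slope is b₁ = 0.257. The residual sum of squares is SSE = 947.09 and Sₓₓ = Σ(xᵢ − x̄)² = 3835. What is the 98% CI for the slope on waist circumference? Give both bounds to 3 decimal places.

(0.158, 0.356)

MSE = SSE/(n − 2) = 947.09/140 = 6.76493.
SE(b₁) = √(MSE/Sₓₓ) = √(6.76493/3835) = 0.042.
df = n − 2 = 140.
t* = t_{0.01, 140} = 2.353278.
Margin = t* × SE = 2.353278 × 0.042 = 0.09884.
CI: 0.257 ± 0.09884 → (0.158, 0.356).
With 98% confidence, each one-unit increase in waist circumference is associated with a change of between 0.158 and 0.356 % in body fat percentage.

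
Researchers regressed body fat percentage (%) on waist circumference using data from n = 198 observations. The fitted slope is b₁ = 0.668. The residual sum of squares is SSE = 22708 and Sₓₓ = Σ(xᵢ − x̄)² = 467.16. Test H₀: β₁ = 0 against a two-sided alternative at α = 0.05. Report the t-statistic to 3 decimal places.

MSE = SSE/(n − 2) = 22708/196 = 115.857.
SE(b₁) = √(MSE/Sₓₓ) = √(115.857/467.16) = 0.497999.
t = 0.668 / 0.497999 = 1.341.
df = n − 2 = 196.
Two-sided p ≈ 0.1814, which is ≥ 0.05, so fail to reject H₀.
The data do not give significant evidence of an association between waist circumference and body fat percentage.

t = 1.341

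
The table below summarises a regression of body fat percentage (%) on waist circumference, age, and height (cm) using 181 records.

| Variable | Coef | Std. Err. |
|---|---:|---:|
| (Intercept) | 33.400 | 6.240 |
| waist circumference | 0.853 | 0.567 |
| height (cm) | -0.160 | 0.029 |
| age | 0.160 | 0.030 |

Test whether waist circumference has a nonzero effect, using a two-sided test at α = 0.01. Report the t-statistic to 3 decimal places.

t = 1.504

Read off: b = 0.853, SE = 0.567 for waist circumference.
H₀: β₁ = 0 vs H₁: β₁ ≠ 0.
t = 0.853 / 0.567 = 1.504.
df = n − k − 1 = 181 − 3 − 1 = 177.
Two-sided p ≈ 0.1343, which is ≥ 0.01, so fail to reject H₀.
The data do not give significant evidence of an association between waist circumference and body fat percentage, after adjusting for the other predictors.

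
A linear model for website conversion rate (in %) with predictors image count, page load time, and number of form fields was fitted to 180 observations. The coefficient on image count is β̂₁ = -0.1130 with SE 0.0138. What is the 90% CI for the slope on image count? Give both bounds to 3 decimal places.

df = n − k − 1 = 180 − 3 − 1 = 176.
t* = t_{0.05, 176} = 1.653557.
Margin = t* × SE = 1.653557 × 0.0138 = 0.02282.
CI: -0.1130 ± 0.02282 → (-0.136, -0.090).
With 90% confidence, each one-unit increase in image count is associated with a change of between -0.136 and -0.090 % in website conversion rate, holding the other predictors fixed.

(-0.136, -0.090)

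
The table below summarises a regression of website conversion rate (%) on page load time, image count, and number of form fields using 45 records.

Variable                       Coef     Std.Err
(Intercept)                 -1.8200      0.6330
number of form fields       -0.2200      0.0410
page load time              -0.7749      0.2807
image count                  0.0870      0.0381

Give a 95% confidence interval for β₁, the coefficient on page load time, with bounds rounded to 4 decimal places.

Read off: b = -0.7749, SE = 0.2807 for page load time.
df = n − k − 1 = 45 − 3 − 1 = 41.
t* = t_{0.025, 41} = 2.019541.
Margin = t* × SE = 2.019541 × 0.2807 = 0.566885.
CI: -0.7749 ± 0.566885 → (-1.3418, -0.2080).

(-1.3418, -0.2080)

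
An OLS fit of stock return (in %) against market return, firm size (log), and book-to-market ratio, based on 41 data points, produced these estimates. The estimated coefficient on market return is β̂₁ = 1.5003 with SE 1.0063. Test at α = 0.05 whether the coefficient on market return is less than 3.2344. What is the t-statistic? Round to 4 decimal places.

t = -1.7232

H₀: β₁ = 3.2344 vs H₁: β₁ < 3.2344.
t = (β̂₁ − β₁⁰)/SE = (1.5003 − 3.2344) / 1.0063 = -1.7232.
df = n − k − 1 = 41 − 3 − 1 = 37.
One-sided p ≈ 0.0466, which is < 0.05, so reject H₀.
There is evidence that the true slope on market return is below 3.2344 % per unit, holding the other predictors fixed.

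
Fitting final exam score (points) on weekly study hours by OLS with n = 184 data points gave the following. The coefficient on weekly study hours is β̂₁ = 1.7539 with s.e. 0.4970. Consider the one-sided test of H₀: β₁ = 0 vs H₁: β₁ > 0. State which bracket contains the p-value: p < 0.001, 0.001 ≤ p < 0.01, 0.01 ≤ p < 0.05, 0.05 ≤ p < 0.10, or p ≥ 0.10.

t = 1.7539 / 0.4970 = 3.529.
df = n − 2 = 184 − 2 = 182.
One-sided p = P(T_{182} > t) ≈ 0.0003.
So p < 0.001.

p < 0.001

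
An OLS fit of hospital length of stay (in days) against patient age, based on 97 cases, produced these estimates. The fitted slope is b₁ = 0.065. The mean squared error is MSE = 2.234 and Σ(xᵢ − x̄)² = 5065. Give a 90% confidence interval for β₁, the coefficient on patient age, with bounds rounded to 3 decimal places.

SE(b₁) = √(MSE/Sₓₓ) = √(2.234/5065) = 0.0210016.
df = n − 2 = 95.
t* = t_{0.05, 95} = 1.661052.
Margin = t* × SE = 1.661052 × 0.0210016 = 0.03488.
CI: 0.065 ± 0.03488 → (0.030, 0.100).
With 90% confidence, each one-unit increase in patient age is associated with a change of between 0.030 and 0.100 days in hospital length of stay.

(0.030, 0.100)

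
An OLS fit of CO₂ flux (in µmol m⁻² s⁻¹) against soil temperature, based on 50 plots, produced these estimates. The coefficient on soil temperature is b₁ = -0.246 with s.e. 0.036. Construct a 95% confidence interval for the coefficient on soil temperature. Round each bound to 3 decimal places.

df = n − 2 = 50 − 2 = 48.
t* = t_{0.025, 48} = 2.010635.
Margin = t* × SE = 2.010635 × 0.036 = 0.07238.
CI: -0.246 ± 0.07238 → (-0.318, -0.174).
With 95% confidence, each one-unit increase in soil temperature is associated with a change of between -0.318 and -0.174 µmol m⁻² s⁻¹ in CO₂ flux.

(-0.318, -0.174)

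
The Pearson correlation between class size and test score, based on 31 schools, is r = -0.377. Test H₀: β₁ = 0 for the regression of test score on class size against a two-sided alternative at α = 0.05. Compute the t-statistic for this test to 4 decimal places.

t = -2.1919

t = r·√(n − 2)/√(1 − r²) = -0.377·√29/√0.857871 = -2.1919.
df = n − 2 = 29.
Two-sided p ≈ 0.0366, which is < 0.05, so reject H₀.
There is evidence of a linear association between class size and test score.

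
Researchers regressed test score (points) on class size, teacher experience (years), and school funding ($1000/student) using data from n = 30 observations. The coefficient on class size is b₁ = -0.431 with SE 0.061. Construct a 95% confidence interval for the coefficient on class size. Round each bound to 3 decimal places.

df = n − k − 1 = 30 − 3 − 1 = 26.
t* = t_{0.025, 26} = 2.055529.
Margin = t* × SE = 2.055529 × 0.061 = 0.12539.
CI: -0.431 ± 0.12539 → (-0.556, -0.306).
With 95% confidence, each one-unit increase in class size is associated with a change of between -0.556 and -0.306 points in test score, holding the other predictors fixed.

(-0.556, -0.306)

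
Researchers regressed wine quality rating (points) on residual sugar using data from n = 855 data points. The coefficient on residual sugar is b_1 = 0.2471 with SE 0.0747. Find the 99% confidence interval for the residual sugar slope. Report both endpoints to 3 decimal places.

(0.054, 0.440)

df = n − 2 = 855 − 2 = 853.
t* = t_{0.005, 853} = 2.581605.
Margin = t* × SE = 2.581605 × 0.0747 = 0.19285.
CI: 0.2471 ± 0.19285 → (0.054, 0.440).
With 99% confidence, each one-unit increase in residual sugar is associated with a change of between 0.054 and 0.440 points in wine quality rating.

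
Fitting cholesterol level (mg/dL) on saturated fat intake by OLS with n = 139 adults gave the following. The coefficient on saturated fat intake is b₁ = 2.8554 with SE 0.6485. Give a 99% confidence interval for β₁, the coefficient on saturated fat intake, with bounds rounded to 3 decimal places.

(1.161, 4.549)

df = n − 2 = 139 − 2 = 137.
t* = t_{0.005, 137} = 2.612192.
Margin = t* × SE = 2.612192 × 0.6485 = 1.69401.
CI: 2.8554 ± 1.69401 → (1.161, 4.549).
With 99% confidence, each one-unit increase in saturated fat intake is associated with a change of between 1.161 and 4.549 mg/dL in cholesterol level.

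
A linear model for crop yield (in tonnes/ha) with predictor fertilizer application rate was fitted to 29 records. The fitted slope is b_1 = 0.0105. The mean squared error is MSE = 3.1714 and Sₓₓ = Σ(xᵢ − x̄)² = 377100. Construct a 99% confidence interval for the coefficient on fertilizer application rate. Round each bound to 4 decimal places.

SE(b_1) = √(MSE/Sₓₓ) = √(3.1714/377100) = 0.00289999.
df = n − 2 = 27.
t* = t_{0.005, 27} = 2.770683.
Margin = t* × SE = 2.770683 × 0.00289999 = 0.008035.
CI: 0.0105 ± 0.008035 → (0.0025, 0.0185).
With 99% confidence, each one-unit increase in fertilizer application rate is associated with a change of between 0.0025 and 0.0185 tonnes/ha in crop yield.

(0.0025, 0.0185)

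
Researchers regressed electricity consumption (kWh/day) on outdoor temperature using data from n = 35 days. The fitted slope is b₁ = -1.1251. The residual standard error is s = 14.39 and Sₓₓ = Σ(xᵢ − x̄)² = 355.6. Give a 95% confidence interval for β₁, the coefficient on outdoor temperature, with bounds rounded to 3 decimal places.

SE(b₁) = s/√Sₓₓ = 14.39/√355.6 = 0.763097.
df = n − 2 = 33.
t* = t_{0.025, 33} = 2.034515.
Margin = t* × SE = 2.034515 × 0.763097 = 1.55253.
CI: -1.1251 ± 1.55253 → (-2.678, 0.427).
With 95% confidence, each one-unit increase in outdoor temperature is associated with a change of between -2.678 and 0.427 kWh/day in electricity consumption.

(-2.678, 0.427)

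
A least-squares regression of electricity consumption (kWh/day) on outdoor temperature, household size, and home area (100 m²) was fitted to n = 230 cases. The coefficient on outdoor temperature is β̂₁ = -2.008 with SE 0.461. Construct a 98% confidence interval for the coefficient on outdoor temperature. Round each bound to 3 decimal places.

df = n − k − 1 = 230 − 3 − 1 = 226.
t* = t_{0.01, 226} = 2.342961.
Margin = t* × SE = 2.342961 × 0.461 = 1.08010.
CI: -2.008 ± 1.08010 → (-3.088, -0.928).
With 98% confidence, each one-unit increase in outdoor temperature is associated with a change of between -3.088 and -0.928 kWh/day in electricity consumption, holding the other predictors fixed.

(-3.088, -0.928)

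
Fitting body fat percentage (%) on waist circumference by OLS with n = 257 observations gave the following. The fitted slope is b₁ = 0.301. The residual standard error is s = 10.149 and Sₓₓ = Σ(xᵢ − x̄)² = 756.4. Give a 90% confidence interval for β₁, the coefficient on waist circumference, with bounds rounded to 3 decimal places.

SE(b₁) = s/√Sₓₓ = 10.149/√756.4 = 0.369018.
df = n − 2 = 255.
t* = t_{0.05, 255} = 1.650851.
Margin = t* × SE = 1.650851 × 0.369018 = 0.60919.
CI: 0.301 ± 0.60919 → (-0.308, 0.910).
With 90% confidence, each one-unit increase in waist circumference is associated with a change of between -0.308 and 0.910 % in body fat percentage.

(-0.308, 0.910)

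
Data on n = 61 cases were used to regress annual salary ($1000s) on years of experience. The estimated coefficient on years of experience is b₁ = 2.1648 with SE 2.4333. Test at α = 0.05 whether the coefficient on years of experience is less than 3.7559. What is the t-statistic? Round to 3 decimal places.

t = -0.654

H₀: β₁ = 3.7559 vs H₁: β₁ < 3.7559.
t = (b₁ − β₁⁰)/SE = (2.1648 − 3.7559) / 2.4333 = -0.654.
df = n − 2 = 61 − 2 = 59.
One-sided p ≈ 0.2579, which is ≥ 0.05, so fail to reject H₀.
The data do not give significant evidence that the true slope on years of experience is below 3.7559 $1000s per unit.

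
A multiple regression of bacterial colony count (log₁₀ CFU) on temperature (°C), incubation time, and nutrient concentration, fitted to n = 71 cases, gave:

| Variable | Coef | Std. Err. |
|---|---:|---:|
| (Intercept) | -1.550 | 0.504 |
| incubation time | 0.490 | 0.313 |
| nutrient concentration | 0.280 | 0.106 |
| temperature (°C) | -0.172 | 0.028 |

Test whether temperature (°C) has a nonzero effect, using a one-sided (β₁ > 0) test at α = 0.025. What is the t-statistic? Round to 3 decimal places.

Read off: b = -0.172, SE = 0.028 for temperature (°C).
H₀: β₁ = 0 vs H₁: β₁ > 0.
t = -0.172 / 0.028 = -6.143.
df = n − k − 1 = 71 − 3 − 1 = 67.
One-sided p ≈ 1.0000, which is ≥ 0.025, so fail to reject H₀.
The data do not give significant evidence that the true slope on temperature (°C) is positive, holding the other predictors fixed.

t = -6.143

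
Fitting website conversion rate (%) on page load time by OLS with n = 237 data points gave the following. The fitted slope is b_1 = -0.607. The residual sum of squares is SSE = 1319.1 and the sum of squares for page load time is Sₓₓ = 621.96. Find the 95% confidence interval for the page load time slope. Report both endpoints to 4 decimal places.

MSE = SSE/(n − 2) = 1319.1/235 = 5.61319.
SE(b_1) = √(MSE/Sₓₓ) = √(5.61319/621.96) = 0.095.
df = n − 2 = 235.
t* = t_{0.025, 235} = 1.97011.
Margin = t* × SE = 1.97011 × 0.095 = 0.187160.
CI: -0.607 ± 0.187160 → (-0.7942, -0.4198).
With 95% confidence, each one-unit increase in page load time is associated with a change of between -0.7942 and -0.4198 % in website conversion rate.

(-0.7942, -0.4198)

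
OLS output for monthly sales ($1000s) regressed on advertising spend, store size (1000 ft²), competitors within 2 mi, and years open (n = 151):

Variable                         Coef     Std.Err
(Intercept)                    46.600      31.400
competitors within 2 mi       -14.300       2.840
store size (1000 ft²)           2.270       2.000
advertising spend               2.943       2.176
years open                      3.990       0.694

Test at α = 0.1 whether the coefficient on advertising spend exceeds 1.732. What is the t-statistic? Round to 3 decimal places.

t = 0.557

Read off: b = 2.943, SE = 2.176 for advertising spend.
H₀: β₁ = 1.732 vs H₁: β₁ > 1.732.
t = (2.943 − 1.732) / 2.176 = 0.557.
df = n − k − 1 = 151 − 4 − 1 = 146.
One-sided p ≈ 0.2894, which is ≥ 0.1, so fail to reject H₀.
The data do not give significant evidence that the true slope on advertising spend exceeds 1.732 $1000s per unit, holding the other predictors fixed.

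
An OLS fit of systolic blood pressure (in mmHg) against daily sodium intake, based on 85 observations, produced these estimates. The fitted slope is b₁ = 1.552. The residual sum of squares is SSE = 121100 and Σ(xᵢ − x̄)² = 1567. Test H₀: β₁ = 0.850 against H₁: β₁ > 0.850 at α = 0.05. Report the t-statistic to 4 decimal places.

MSE = SSE/(n − 2) = 121100/83 = 1459.04.
SE(b₁) = √(MSE/Sₓₓ) = √(1459.04/1567) = 0.964936.
t = (1.552 − 0.850) / 0.964936 = 0.7275.
df = n − 2 = 83.
One-sided p ≈ 0.2345, which is ≥ 0.05, so fail to reject H₀.
The data do not give significant evidence that the true slope on daily sodium intake exceeds 0.850 mmHg per unit.

t = 0.7275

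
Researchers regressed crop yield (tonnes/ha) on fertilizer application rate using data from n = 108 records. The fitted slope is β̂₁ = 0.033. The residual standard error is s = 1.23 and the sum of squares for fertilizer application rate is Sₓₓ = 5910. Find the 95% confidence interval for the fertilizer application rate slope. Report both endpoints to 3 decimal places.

SE(β̂₁) = s/√Sₓₓ = 1.23/√5910 = 0.0159997.
df = n − 2 = 106.
t* = t_{0.025, 106} = 1.982597.
Margin = t* × SE = 1.982597 × 0.0159997 = 0.03172.
CI: 0.033 ± 0.03172 → (0.001, 0.065).
With 95% confidence, each one-unit increase in fertilizer application rate is associated with a change of between 0.001 and 0.065 tonnes/ha in crop yield.

(0.001, 0.065)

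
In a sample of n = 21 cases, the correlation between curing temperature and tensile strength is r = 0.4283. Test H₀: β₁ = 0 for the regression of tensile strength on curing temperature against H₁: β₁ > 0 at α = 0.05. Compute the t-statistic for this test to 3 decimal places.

t = r·√(n − 2)/√(1 − r²) = 0.4283·√19/√0.816559 = 2.066.
df = n − 2 = 19.
One-sided p ≈ 0.0264, which is < 0.05, so reject H₀.
There is evidence of a linear association between curing temperature and tensile strength.

t = 2.066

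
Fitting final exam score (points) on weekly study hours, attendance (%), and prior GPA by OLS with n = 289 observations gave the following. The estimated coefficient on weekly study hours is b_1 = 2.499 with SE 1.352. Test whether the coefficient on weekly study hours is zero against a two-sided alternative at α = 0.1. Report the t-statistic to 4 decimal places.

t = 1.8484

H₀: β₁ = 0 vs H₁: β₁ ≠ 0.
t = (b_1 − β₁⁰)/SE = 2.499 / 1.352 = 1.8484.
df = n − k − 1 = 289 − 3 − 1 = 285.
Two-sided p ≈ 0.0656, which is < 0.1, so reject H₀.
There is evidence that weekly study hours is associated with final exam score, holding the other predictors fixed.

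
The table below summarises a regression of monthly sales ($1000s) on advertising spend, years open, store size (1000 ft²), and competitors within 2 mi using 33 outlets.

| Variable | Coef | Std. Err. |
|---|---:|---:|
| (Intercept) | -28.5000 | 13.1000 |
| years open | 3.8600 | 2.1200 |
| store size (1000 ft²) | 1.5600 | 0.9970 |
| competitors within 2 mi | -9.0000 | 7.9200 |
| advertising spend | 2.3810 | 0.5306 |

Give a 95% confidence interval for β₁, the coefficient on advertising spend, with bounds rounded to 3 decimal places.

Read off: b = 2.3810, SE = 0.5306 for advertising spend.
df = n − k − 1 = 33 − 4 − 1 = 28.
t* = t_{0.025, 28} = 2.048407.
Margin = t* × SE = 2.048407 × 0.5306 = 1.08688.
CI: 2.3810 ± 1.08688 → (1.294, 3.468).

(1.294, 3.468)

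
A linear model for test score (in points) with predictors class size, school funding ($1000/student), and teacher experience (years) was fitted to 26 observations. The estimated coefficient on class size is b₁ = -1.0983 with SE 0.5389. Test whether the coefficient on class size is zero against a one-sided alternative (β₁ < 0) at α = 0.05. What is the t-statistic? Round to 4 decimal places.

t = -2.0380

H₀: β₁ = 0 vs H₁: β₁ < 0.
t = (b₁ − β₁⁰)/SE = -1.0983 / 0.5389 = -2.0380.
df = n − k − 1 = 26 − 3 − 1 = 22.
One-sided p ≈ 0.0269, which is < 0.05, so reject H₀.
There is evidence that the true slope on class size is negative, holding the other predictors fixed.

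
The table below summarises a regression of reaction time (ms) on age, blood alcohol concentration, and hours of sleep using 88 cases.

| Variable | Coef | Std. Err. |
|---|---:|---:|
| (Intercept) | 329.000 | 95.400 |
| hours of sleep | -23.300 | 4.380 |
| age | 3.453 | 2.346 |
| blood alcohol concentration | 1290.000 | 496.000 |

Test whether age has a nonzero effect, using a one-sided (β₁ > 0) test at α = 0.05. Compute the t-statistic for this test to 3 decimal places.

Read off: b = 3.453, SE = 2.346 for age.
H₀: β₁ = 0 vs H₁: β₁ > 0.
t = 3.453 / 2.346 = 1.472.
df = n − k − 1 = 88 − 3 − 1 = 84.
One-sided p ≈ 0.0724, which is ≥ 0.05, so fail to reject H₀.
The data do not give significant evidence that the true slope on age is positive, holding the other predictors fixed.

t = 1.472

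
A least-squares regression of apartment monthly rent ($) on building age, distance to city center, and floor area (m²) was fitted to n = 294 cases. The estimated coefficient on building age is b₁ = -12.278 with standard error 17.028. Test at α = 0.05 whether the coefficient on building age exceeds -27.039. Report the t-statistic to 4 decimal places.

H₀: β₁ = -27.039 vs H₁: β₁ > -27.039.
t = (b₁ − β₁⁰)/SE = (-12.278 − (-27.039)) / 17.028 = 0.8669.
df = n − k − 1 = 294 − 3 − 1 = 290.
One-sided p ≈ 0.1934, which is ≥ 0.05, so fail to reject H₀.
The data do not give significant evidence that the true slope on building age exceeds -27.039 $ per unit, holding the other predictors fixed.

t = 0.8669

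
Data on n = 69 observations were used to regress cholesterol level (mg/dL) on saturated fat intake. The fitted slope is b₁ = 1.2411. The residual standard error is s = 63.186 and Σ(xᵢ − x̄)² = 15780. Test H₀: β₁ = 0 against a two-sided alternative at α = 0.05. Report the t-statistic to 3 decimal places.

t = 2.467

SE(b₁) = s/√Sₓₓ = 63.186/√15780 = 0.502999.
t = 1.2411 / 0.502999 = 2.467.
df = n − 2 = 67.
Two-sided p ≈ 0.0162, which is < 0.05, so reject H₀.
There is evidence that saturated fat intake is associated with cholesterol level.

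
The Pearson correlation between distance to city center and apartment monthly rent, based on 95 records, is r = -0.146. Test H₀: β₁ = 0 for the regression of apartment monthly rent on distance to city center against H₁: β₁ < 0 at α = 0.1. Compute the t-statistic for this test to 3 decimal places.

t = r·√(n − 2)/√(1 − r²) = -0.146·√93/√0.978684 = -1.423.
df = n − 2 = 93.
One-sided p ≈ 0.0790, which is < 0.1, so reject H₀.
There is evidence of a linear association between distance to city center and apartment monthly rent.

t = -1.423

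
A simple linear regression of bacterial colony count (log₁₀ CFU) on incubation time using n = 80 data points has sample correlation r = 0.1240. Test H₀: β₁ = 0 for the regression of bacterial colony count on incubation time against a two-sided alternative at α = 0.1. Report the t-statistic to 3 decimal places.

t = r·√(n − 2)/√(1 − r²) = 0.1240·√78/√0.984624 = 1.104.
df = n − 2 = 78.
Two-sided p ≈ 0.2731, which is ≥ 0.1, so fail to reject H₀.
The data do not give significant evidence of a linear association between incubation time and bacterial colony count.

t = 1.104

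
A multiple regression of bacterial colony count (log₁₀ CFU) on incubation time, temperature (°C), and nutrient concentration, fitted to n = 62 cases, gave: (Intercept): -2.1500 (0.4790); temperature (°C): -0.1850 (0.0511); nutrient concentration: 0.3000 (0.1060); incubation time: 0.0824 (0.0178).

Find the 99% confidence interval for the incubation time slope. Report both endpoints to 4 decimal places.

Read off: b = 0.0824, SE = 0.0178 for incubation time.
df = n − k − 1 = 62 − 3 − 1 = 58.
t* = t_{0.005, 58} = 2.663287.
Margin = t* × SE = 2.663287 × 0.0178 = 0.047407.
CI: 0.0824 ± 0.047407 → (0.0350, 0.1298).

(0.0350, 0.1298)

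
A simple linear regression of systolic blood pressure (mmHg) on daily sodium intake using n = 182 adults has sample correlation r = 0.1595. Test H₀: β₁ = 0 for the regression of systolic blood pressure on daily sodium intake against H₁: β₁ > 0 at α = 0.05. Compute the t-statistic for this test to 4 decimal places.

t = 2.1677

t = r·√(n − 2)/√(1 − r²) = 0.1595·√180/√0.97456 = 2.1677.
df = n − 2 = 180.
One-sided p ≈ 0.0157, which is < 0.05, so reject H₀.
There is evidence of a linear association between daily sodium intake and systolic blood pressure.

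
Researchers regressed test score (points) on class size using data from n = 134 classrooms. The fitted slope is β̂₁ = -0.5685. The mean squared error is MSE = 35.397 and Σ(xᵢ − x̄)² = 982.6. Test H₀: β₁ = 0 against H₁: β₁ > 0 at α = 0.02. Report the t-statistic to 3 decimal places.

t = -2.995

SE(β̂₁) = √(MSE/Sₓₓ) = √(35.397/982.6) = 0.189799.
t = -0.5685 / 0.189799 = -2.995.
df = n − 2 = 132.
One-sided p ≈ 0.9984, which is ≥ 0.02, so fail to reject H₀.
The data do not give significant evidence that the true slope on class size is positive.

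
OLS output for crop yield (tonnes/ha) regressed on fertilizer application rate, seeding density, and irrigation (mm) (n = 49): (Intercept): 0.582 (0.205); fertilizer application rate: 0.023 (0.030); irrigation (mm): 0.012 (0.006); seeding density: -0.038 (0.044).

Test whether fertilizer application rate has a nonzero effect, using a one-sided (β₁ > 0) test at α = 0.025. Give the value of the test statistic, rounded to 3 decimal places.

t = 0.767

Read off: b = 0.023, SE = 0.030 for fertilizer application rate.
H₀: β₁ = 0 vs H₁: β₁ > 0.
t = 0.023 / 0.030 = 0.767.
df = n − k − 1 = 49 − 3 − 1 = 45.
One-sided p ≈ 0.2236, which is ≥ 0.025, so fail to reject H₀.
The data do not give significant evidence that the true slope on fertilizer application rate is positive, holding the other predictors fixed.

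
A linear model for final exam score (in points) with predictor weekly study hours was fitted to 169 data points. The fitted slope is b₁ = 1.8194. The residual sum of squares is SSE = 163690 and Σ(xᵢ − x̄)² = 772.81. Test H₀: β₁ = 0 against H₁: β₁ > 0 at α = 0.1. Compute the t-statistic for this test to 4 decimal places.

t = 1.6155

MSE = SSE/(n − 2) = 163690/167 = 980.18.
SE(b₁) = √(MSE/Sₓₓ) = √(980.18/772.81) = 1.1262.
t = 1.8194 / 1.1262 = 1.6155.
df = n − 2 = 167.
One-sided p ≈ 0.0540, which is < 0.1, so reject H₀.
There is evidence that the true slope on weekly study hours is positive.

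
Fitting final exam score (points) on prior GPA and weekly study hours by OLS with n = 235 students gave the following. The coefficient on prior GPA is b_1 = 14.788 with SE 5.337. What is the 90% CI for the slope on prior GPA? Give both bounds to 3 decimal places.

df = n − k − 1 = 235 − 2 − 1 = 232.
t* = t_{0.05, 232} = 1.651448.
Margin = t* × SE = 1.651448 × 5.337 = 8.81378.
CI: 14.788 ± 8.81378 → (5.974, 23.602).
With 90% confidence, each one-unit increase in prior GPA is associated with a change of between 5.974 and 23.602 points in final exam score, holding the other predictors fixed.

(5.974, 23.602)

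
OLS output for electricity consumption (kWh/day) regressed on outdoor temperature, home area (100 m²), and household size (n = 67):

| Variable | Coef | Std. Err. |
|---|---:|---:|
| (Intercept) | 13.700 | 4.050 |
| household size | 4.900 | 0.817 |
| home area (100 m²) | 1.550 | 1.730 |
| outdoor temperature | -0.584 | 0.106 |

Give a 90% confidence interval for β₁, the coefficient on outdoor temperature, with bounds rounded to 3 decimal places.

Read off: b = -0.584, SE = 0.106 for outdoor temperature.
df = n − k − 1 = 67 − 3 − 1 = 63.
t* = t_{0.05, 63} = 1.669402.
Margin = t* × SE = 1.669402 × 0.106 = 0.17696.
CI: -0.584 ± 0.17696 → (-0.761, -0.407).

(-0.761, -0.407)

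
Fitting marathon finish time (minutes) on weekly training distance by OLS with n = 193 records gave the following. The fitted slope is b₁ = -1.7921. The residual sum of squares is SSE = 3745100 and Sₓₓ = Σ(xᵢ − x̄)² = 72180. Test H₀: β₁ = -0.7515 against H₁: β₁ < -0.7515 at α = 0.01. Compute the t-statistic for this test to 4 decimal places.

t = -1.9965

MSE = SSE/(n − 2) = 3745100/191 = 19607.9.
SE(b₁) = √(MSE/Sₓₓ) = √(19607.9/72180) = 0.521203.
t = (-1.7921 − (-0.7515)) / 0.521203 = -1.9965.
df = n − 2 = 191.
One-sided p ≈ 0.0236, which is ≥ 0.01, so fail to reject H₀.
The data do not give significant evidence that the true slope on weekly training distance is below -0.7515 minutes per unit.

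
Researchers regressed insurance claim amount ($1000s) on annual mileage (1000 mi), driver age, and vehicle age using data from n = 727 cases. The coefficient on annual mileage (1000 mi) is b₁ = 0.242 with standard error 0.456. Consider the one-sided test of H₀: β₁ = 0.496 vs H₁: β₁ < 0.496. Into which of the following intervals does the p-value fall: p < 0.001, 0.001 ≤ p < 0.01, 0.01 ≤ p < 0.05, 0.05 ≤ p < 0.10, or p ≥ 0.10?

p ≥ 0.10

t = (0.242 − 0.496) / 0.456 = -0.557.
df = n − k − 1 = 727 − 3 − 1 = 723.
One-sided p = P(T_{723} < t) ≈ 0.2888.
So p ≥ 0.10.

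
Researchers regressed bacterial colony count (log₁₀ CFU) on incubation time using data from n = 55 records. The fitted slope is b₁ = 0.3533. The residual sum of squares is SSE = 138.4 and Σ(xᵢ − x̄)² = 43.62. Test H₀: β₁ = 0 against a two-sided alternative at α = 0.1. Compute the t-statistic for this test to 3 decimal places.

t = 1.444

MSE = SSE/(n − 2) = 138.4/53 = 2.61132.
SE(b₁) = √(MSE/Sₓₓ) = √(2.61132/43.62) = 0.244674.
t = 0.3533 / 0.244674 = 1.444.
df = n − 2 = 53.
Two-sided p ≈ 0.1546, which is ≥ 0.1, so fail to reject H₀.
The data do not give significant evidence of an association between incubation time and bacterial colony count.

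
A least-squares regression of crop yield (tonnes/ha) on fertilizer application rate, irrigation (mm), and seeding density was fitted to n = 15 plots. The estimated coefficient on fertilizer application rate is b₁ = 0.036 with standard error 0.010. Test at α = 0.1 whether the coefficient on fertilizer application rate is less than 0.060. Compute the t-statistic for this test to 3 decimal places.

t = -2.400

H₀: β₁ = 0.060 vs H₁: β₁ < 0.060.
t = (b₁ − β₁⁰)/SE = (0.036 − 0.060) / 0.010 = -2.400.
df = n − k − 1 = 15 − 3 − 1 = 11.
One-sided p ≈ 0.0176, which is < 0.1, so reject H₀.
There is evidence that the true slope on fertilizer application rate is below 0.060 tonnes/ha per unit, holding the other predictors fixed.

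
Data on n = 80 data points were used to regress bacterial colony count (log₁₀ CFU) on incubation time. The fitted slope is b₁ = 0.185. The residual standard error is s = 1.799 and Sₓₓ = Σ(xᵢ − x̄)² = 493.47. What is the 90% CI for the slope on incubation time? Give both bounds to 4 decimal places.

(0.0502, 0.3198)

SE(b₁) = s/√Sₓₓ = 1.799/√493.47 = 0.0809843.
df = n − 2 = 78.
t* = t_{0.05, 78} = 1.664625.
Margin = t* × SE = 1.664625 × 0.0809843 = 0.134808.
CI: 0.185 ± 0.134808 → (0.0502, 0.3198).
With 90% confidence, each one-unit increase in incubation time is associated with a change of between 0.0502 and 0.3198 log₁₀ CFU in bacterial colony count.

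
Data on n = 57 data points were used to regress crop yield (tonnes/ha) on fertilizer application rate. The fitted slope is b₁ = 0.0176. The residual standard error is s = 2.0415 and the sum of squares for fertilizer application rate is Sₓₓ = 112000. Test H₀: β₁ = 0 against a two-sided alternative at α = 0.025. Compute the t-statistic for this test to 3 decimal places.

SE(b₁) = s/√Sₓₓ = 2.0415/√112000 = 0.00610015.
t = 0.0176 / 0.00610015 = 2.885.
df = n − 2 = 55.
Two-sided p ≈ 0.0056, which is < 0.025, so reject H₀.
There is evidence that fertilizer application rate is associated with crop yield.

t = 2.885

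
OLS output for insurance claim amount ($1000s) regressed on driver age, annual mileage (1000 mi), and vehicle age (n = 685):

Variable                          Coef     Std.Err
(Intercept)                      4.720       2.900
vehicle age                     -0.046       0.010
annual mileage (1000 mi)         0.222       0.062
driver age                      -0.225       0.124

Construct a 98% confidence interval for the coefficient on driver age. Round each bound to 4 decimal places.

Read off: b = -0.225, SE = 0.124 for driver age.
df = n − k − 1 = 685 − 3 − 1 = 681.
t* = t_{0.01, 681} = 2.331836.
Margin = t* × SE = 2.331836 × 0.124 = 0.289148.
CI: -0.225 ± 0.289148 → (-0.5141, 0.0641).

(-0.5141, 0.0641)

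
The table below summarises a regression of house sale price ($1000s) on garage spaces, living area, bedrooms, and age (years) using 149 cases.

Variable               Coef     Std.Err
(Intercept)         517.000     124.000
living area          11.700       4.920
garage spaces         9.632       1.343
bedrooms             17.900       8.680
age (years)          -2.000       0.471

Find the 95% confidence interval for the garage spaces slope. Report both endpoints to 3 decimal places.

(6.977, 12.287)

Read off: b = 9.632, SE = 1.343 for garage spaces.
df = n − k − 1 = 149 − 4 − 1 = 144.
t* = t_{0.025, 144} = 1.976575.
Margin = t* × SE = 1.976575 × 1.343 = 2.65454.
CI: 9.632 ± 2.65454 → (6.977, 12.287).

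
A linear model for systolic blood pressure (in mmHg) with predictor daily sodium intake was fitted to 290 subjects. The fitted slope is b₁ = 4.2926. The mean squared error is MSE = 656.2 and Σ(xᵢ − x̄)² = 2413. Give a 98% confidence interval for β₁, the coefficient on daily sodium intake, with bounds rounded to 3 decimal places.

(3.073, 5.513)

SE(b₁) = √(MSE/Sₓₓ) = √(656.2/2413) = 0.521482.
df = n − 2 = 288.
t* = t_{0.01, 288} = 2.339365.
Margin = t* × SE = 2.339365 × 0.521482 = 1.21994.
CI: 4.2926 ± 1.21994 → (3.073, 5.513).
With 98% confidence, each one-unit increase in daily sodium intake is associated with a change of between 3.073 and 5.513 mmHg in systolic blood pressure.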